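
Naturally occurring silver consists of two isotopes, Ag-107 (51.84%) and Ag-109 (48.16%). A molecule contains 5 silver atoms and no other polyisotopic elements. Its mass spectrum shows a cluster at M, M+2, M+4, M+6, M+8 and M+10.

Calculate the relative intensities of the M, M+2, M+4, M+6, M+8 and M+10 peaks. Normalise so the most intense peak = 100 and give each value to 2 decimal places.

11.59 : 53.82 : 100.00 : 92.90 : 43.15 : 8.02

Each Ag atom is independently Ag-107 (p = 0.5184) or Ag-109 (q = 0.4816); the cluster is the binomial expansion (p + q)^5.
P(M) = 0.5184^5 = 0.037439
P(M+2) = 5 × 0.5184^4 × 0.4816^1 = 0.173907
P(M+4) = 10 × 0.5184^3 × 0.4816^2 = 0.323123
P(M+6) = 10 × 0.5184^2 × 0.4816^3 = 0.300185
P(M+8) = 5 × 0.5184^1 × 0.4816^4 = 0.139438
P(M+10) = 0.4816^5 = 0.025908
The M+4 peak is largest (0.323123); scaling to 100 gives 11.59 : 53.82 : 100.00 : 92.90 : 43.15 : 8.02.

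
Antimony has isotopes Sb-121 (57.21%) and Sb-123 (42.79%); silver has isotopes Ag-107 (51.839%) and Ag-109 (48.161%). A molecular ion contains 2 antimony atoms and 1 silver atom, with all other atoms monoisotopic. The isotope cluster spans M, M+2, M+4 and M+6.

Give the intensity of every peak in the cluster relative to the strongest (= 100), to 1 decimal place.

41.2 : 100.0 : 80.4 : 21.4

Antimony pattern (n=2): 0.32729841 : 0.48960318 : 0.18309841
Silver pattern (n=1): 0.51839 : 0.48161
Convolve the two distributions (both contribute in 2-u steps):
  M: 0.32729841×0.51839 = 0.169668
  M+2: 0.32729841×0.48161 + 0.48960318×0.51839 = 0.411436
  M+4: 0.48960318×0.48161 + 0.18309841×0.51839 = 0.330714
  M+6: 0.18309841×0.48161 = 0.088182
Scale to base peak (0.411436) = 100: 41.2 : 100.0 : 80.4 : 21.4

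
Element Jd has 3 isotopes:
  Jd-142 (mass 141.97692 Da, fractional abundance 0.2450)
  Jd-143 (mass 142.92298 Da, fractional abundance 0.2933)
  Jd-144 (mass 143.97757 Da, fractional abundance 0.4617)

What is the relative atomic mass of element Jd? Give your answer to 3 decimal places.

143.178 Da

Average mass = Σ (abundance × isotope mass) = 0.2450 × 141.97692 + 0.2933 × 142.92298 + 0.4617 × 143.97757
= 34.784345 + 41.919310 + 66.474444 = 143.178099 Da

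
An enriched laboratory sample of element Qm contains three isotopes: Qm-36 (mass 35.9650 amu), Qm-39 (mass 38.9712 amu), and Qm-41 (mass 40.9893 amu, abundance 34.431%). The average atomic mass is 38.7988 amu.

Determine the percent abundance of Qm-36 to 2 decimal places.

The remaining 65.569% is split between Qm-36 (fraction x) and Qm-39 (fraction 0.65569 − x).
Substituting: 35.9650x + 38.9712(0.65569 − x) = 24.685774117
(35.9650 − 38.9712)x = -0.867252011  ⇒  x = 0.28849, y = 0.36720
Qm-36: 28.85%, Qm-39: 36.72%.

28.85%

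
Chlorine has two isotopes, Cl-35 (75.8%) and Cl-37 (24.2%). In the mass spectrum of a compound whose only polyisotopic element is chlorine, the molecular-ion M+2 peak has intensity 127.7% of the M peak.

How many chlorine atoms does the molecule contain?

With n Cl atoms, P(M+2)/P(M) = C(n,1)·p^(n−1)q / p^n = n·q/p = n · 0.242/0.758.
n = 1.277 × 0.758/0.242 = 4.00 ≈ 4

4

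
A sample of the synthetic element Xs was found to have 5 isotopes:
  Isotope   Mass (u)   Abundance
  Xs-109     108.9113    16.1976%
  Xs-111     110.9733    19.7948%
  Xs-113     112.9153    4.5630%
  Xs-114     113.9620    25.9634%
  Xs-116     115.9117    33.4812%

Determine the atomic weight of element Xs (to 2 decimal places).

113.16 u

Average mass = Σ (abundance × isotope mass) = 0.161976 × 108.9113 + 0.197948 × 110.9733 + 0.045630 × 112.9153 + 0.259634 × 113.9620 + 0.334812 × 115.9117
= 17.64102 + 21.96694 + 5.15233 + 29.58841 + 38.80863 = 113.15733 u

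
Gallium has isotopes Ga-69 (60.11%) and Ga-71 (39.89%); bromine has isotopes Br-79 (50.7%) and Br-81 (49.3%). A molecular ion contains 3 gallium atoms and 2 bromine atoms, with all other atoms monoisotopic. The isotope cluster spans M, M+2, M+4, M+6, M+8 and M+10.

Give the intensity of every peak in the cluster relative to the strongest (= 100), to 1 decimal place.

Gallium pattern (n=3): 0.21719018 : 0.43239309 : 0.28694328 : 0.06347345
Bromine pattern (n=2): 0.257049 : 0.499902 : 0.243049
Convolve the two distributions (both contribute in 2-u steps):
  M: 0.21719018×0.257049 = 0.055829
  M+2: 0.21719018×0.499902 + 0.43239309×0.257049 = 0.219720
  M+4: 0.21719018×0.243049 + 0.43239309×0.499902 + 0.28694328×0.257049 = 0.342701
  M+6: 0.43239309×0.243049 + 0.28694328×0.499902 + 0.06347345×0.257049 = 0.264852
  M+8: 0.28694328×0.243049 + 0.06347345×0.499902 = 0.101472
  M+10: 0.06347345×0.243049 = 0.015427
Scale to base peak (0.342701) = 100: 16.3 : 64.1 : 100.0 : 77.3 : 29.6 : 4.5

16.3 : 64.1 : 100.0 : 77.3 : 29.6 : 4.5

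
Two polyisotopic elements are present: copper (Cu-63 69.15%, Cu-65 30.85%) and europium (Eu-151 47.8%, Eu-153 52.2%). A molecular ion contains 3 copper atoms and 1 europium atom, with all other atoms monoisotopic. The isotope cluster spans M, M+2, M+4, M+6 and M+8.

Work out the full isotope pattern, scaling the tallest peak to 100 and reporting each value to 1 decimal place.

Copper pattern (n=3): 0.33065611 : 0.44254842 : 0.19743483 : 0.02936064
Europium pattern (n=1): 0.4780 : 0.5220
Convolve the two distributions (both contribute in 2-u steps):
  M: 0.33065611×0.4780 = 0.158054
  M+2: 0.33065611×0.5220 + 0.44254842×0.4780 = 0.384141
  M+4: 0.44254842×0.5220 + 0.19743483×0.4780 = 0.325384
  M+6: 0.19743483×0.5220 + 0.02936064×0.4780 = 0.117095
  M+8: 0.02936064×0.5220 = 0.015326
Scale to base peak (0.384141) = 100: 41.1 : 100.0 : 84.7 : 30.5 : 4.0

41.1 : 100.0 : 84.7 : 30.5 : 4.0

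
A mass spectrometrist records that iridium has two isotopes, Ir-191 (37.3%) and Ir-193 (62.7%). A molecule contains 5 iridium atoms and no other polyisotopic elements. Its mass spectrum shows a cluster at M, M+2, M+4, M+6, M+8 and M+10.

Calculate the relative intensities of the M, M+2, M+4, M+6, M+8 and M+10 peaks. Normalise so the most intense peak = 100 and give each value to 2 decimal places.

The 5 Ir atoms are independent, so intensities follow the terms of (0.373 + 0.627)^5.
P(M) = 0.373^5 = 0.007220
P(M+2) = 5 × 0.373^4 × 0.627^1 = 0.060684
P(M+4) = 10 × 0.373^3 × 0.627^2 = 0.204015
P(M+6) = 10 × 0.373^2 × 0.627^3 = 0.342942
P(M+8) = 5 × 0.373^1 × 0.627^4 = 0.288237
P(M+10) = 0.627^5 = 0.096903
The M+6 peak is largest (0.342942); scaling to 100 gives 2.11 : 17.70 : 59.49 : 100.00 : 84.05 : 28.26.

2.11 : 17.70 : 59.49 : 100.00 : 84.05 : 28.26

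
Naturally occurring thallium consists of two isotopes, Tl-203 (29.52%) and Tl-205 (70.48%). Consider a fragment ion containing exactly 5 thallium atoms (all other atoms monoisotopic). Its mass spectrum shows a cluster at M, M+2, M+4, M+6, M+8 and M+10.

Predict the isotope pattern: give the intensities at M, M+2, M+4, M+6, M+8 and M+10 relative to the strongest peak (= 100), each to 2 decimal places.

The 5 Tl atoms are independent, so intensities follow the terms of (0.2952 + 0.7048)^5.
P(M) = 0.2952^5 = 0.002242
P(M+2) = 5 × 0.2952^4 × 0.7048^1 = 0.026761
P(M+4) = 10 × 0.2952^3 × 0.7048^2 = 0.127785
P(M+6) = 10 × 0.2952^2 × 0.7048^3 = 0.305092
P(M+8) = 5 × 0.2952^1 × 0.7048^4 = 0.364208
P(M+10) = 0.7048^5 = 0.173912
The M+8 peak is largest (0.364208); scaling to 100 gives 0.62 : 7.35 : 35.09 : 83.77 : 100.00 : 47.75.

0.62 : 7.35 : 35.09 : 83.77 : 100.00 : 47.75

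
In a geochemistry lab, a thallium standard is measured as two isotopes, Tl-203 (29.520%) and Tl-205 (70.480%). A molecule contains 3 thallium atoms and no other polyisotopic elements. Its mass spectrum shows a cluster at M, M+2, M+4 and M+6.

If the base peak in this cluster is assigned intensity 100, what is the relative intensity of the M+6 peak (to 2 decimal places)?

Binomial terms of (0.29520 + 0.70480)^3: M 0.0257, M+2 0.1843, M+4 0.4399, M+6 0.3501 → M+4 is the base peak.
P(M+4) = C(3,2) × 0.29520^1 × 0.70480^2 = 3 × 0.2952 × 0.49674304 = 0.439916 (base)
P(M+6) = C(3,3) × 0.29520^0 × 0.70480^3 = 1 × 1.0000 × 0.35010449 = 0.350104
Relative intensity = 0.350104 / 0.439916 × 100 = 79.58

79.58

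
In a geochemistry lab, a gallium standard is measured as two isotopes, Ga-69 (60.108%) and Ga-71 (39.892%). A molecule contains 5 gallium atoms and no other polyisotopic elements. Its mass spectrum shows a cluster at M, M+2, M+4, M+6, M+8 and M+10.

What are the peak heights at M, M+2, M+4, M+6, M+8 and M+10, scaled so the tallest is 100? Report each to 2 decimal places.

Each Ga atom is independently Ga-69 (p = 0.60108) or Ga-71 (q = 0.39892); the cluster is the binomial expansion (p + q)^5.
P(M) = 0.60108^5 = 0.078462
P(M+2) = 5 × 0.60108^4 × 0.39892^1 = 0.260366
P(M+4) = 10 × 0.60108^3 × 0.39892^2 = 0.345596
P(M+6) = 10 × 0.60108^2 × 0.39892^3 = 0.229362
P(M+8) = 5 × 0.60108^1 × 0.39892^4 = 0.076111
P(M+10) = 0.39892^5 = 0.010103
The M+4 peak is largest (0.345596); scaling to 100 gives 22.70 : 75.34 : 100.00 : 66.37 : 22.02 : 2.92.

22.70 : 75.34 : 100.00 : 66.37 : 22.02 : 2.92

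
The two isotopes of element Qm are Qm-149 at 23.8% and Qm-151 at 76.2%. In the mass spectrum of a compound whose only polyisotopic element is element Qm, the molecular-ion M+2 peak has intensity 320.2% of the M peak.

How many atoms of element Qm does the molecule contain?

With n Qm atoms, P(M+2)/P(M) = C(n,1)·p^(n−1)q / p^n = n·q/p = n · 0.762/0.238.
n = 3.202 × 0.238/0.762 = 1.00 ≈ 1

1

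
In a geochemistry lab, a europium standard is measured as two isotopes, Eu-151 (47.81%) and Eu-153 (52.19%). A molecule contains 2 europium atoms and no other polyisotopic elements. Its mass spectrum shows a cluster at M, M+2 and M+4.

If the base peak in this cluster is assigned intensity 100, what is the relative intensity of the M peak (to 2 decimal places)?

Term probabilities: M 0.2286, M+2 0.4990, M+4 0.2724. Base peak = M+2.
P(M+2) = C(2,1) × 0.4781^1 × 0.5219^1 = 2 × 0.4781 × 0.5219 = 0.499041 (base)
P(M) = C(2,0) × 0.4781^2 × 0.5219^0 = 1 × 0.22857961 × 1.0000 = 0.228580
Relative intensity = 0.228580 / 0.499041 × 100 = 45.80

45.80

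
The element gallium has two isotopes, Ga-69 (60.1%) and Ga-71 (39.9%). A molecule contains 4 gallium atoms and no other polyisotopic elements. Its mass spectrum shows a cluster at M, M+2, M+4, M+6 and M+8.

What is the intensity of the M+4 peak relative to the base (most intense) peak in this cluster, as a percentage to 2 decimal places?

99.58%

(0.601 + 0.399)^4 gives M 0.1305, M+2 0.3465, M+4 0.3450, M+6 0.1527, M+8 0.0253; the largest is M+2.
P(M+2) = C(4,1) × 0.601^3 × 0.399^1 = 4 × 0.2170818 × 0.3990 = 0.346463 (base)
P(M+4) = C(4,2) × 0.601^2 × 0.399^2 = 6 × 0.361201 × 0.159201 = 0.345021
Relative intensity = 0.345021 / 0.346463 × 100 = 99.58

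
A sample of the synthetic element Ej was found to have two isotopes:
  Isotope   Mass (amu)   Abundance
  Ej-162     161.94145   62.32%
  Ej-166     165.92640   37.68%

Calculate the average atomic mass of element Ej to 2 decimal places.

163.44 amu

Weight each isotope mass by its fractional abundance: 0.6232 × 161.94145 + 0.3768 × 165.92640
= 100.921912 + 62.521068 = 163.442980 amu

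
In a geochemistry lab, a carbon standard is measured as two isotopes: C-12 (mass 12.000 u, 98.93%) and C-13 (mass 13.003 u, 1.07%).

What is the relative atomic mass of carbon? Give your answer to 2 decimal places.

12.01 u

Weight each isotope mass by its fractional abundance: 0.9893 × 12.000 + 0.0107 × 13.003
= 11.8716 + 0.1391 = 12.0107 u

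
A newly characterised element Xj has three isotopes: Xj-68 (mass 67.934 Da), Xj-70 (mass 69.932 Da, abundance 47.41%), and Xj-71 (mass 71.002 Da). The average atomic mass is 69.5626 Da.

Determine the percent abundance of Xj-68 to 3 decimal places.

Let x and y be the fractions of Xj-68 and Xj-71. Then x + y = 1 − 0.4741 = 0.5259 and 67.934x + 71.002y = 69.5626 − 0.4741×69.932 = 36.4078388.
Substituting: 67.934x + 71.002(0.5259 − x) = 36.4078388
(67.934 − 71.002)x = -0.932113  ⇒  x = 0.30382, y = 0.22208
Xj-68: 30.382%, Xj-71: 22.208%.

30.382%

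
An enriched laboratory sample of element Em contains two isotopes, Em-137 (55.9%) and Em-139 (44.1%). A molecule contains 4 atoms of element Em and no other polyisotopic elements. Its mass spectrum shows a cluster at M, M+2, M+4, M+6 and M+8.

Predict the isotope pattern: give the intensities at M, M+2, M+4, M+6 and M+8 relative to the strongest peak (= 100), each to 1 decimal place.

The 4 Em atoms are independent, so intensities follow the terms of (0.559 + 0.441)^4.
P(M) = 0.559^4 = 0.097644
P(M+2) = 4 × 0.559^3 × 0.441^1 = 0.308130
P(M+4) = 6 × 0.559^2 × 0.441^2 = 0.364630
P(M+6) = 4 × 0.559^1 × 0.441^3 = 0.191773
P(M+8) = 0.441^4 = 0.037823
The M+4 peak is largest (0.364630); scaling to 100 gives 26.8 : 84.5 : 100.0 : 52.6 : 10.4.

26.8 : 84.5 : 100.0 : 52.6 : 10.4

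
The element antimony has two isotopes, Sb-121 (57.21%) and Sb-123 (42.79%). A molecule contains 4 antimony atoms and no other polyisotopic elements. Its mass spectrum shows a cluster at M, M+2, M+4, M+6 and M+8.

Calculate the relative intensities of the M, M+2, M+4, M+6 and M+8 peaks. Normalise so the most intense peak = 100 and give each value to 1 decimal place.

29.8 : 89.1 : 100.0 : 49.9 : 9.3

Expanding (0.5721 + 0.4279)^4:
P(M) = 0.5721^4 = 0.107124
P(M+2) = 4 × 0.5721^3 × 0.4279^1 = 0.320493
P(M+4) = 6 × 0.5721^2 × 0.4279^2 = 0.359567
P(M+6) = 4 × 0.5721^1 × 0.4279^3 = 0.179291
P(M+8) = 0.4279^4 = 0.033525
The M+4 peak is largest (0.359567); scaling to 100 gives 29.8 : 89.1 : 100.0 : 49.9 : 9.3.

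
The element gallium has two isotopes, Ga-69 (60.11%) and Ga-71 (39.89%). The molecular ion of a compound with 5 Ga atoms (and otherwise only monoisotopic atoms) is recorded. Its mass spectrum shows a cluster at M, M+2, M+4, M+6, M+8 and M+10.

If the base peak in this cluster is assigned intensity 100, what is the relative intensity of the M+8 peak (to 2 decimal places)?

22.02

Term probabilities: M 0.0785, M+2 0.2604, M+4 0.3456, M+6 0.2293, M+8 0.0761, M+10 0.0101. Base peak = M+4.
P(M+4) = C(5,2) × 0.6011^3 × 0.3989^2 = 10 × 0.21719018 × 0.15912121 = 0.345596 (base)
P(M+8) = C(5,4) × 0.6011^1 × 0.3989^4 = 5 × 0.6011 × 0.02531956 = 0.076098
Relative intensity = 0.076098 / 0.345596 × 100 = 22.02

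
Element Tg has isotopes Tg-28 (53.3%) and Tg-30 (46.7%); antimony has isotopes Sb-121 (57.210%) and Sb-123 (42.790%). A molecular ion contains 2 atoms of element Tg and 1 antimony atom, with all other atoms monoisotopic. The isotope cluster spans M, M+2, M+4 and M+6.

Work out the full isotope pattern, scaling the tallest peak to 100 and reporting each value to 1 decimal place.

40.0 : 100.0 : 83.1 : 23.0

Element Tg pattern (n=2): 0.284089 : 0.497822 : 0.218089
Antimony pattern (n=1): 0.5721 : 0.4279
Convolve the two distributions (both contribute in 2-u steps):
  M: 0.284089×0.5721 = 0.162527
  M+2: 0.284089×0.4279 + 0.497822×0.5721 = 0.406366
  M+4: 0.497822×0.4279 + 0.218089×0.5721 = 0.337787
  M+6: 0.218089×0.4279 = 0.093320
Scale to base peak (0.406366) = 100: 40.0 : 100.0 : 83.1 : 23.0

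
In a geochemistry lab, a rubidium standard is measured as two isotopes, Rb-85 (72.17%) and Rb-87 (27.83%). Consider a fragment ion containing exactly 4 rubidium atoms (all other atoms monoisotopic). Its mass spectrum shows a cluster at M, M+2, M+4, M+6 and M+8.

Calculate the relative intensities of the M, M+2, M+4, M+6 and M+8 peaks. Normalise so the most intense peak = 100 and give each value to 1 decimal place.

64.8 : 100.0 : 57.8 : 14.9 : 1.4

Expanding (0.7217 + 0.2783)^4:
P(M) = 0.7217^4 = 0.271286
P(M+2) = 4 × 0.7217^3 × 0.2783^1 = 0.418450
P(M+4) = 6 × 0.7217^2 × 0.2783^2 = 0.242042
P(M+6) = 4 × 0.7217^1 × 0.2783^3 = 0.062224
P(M+8) = 0.2783^4 = 0.005999
The M+2 peak is largest (0.418450); scaling to 100 gives 64.8 : 100.0 : 57.8 : 14.9 : 1.4.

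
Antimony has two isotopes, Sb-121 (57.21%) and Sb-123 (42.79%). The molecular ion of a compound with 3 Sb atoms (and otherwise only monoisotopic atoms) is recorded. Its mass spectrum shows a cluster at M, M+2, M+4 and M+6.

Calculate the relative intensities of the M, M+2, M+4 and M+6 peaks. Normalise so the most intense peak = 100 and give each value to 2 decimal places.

44.57 : 100.00 : 74.79 : 18.65

Expanding (0.5721 + 0.4279)^3:
P(M) = 0.5721^3 = 0.187247
P(M+2) = 3 × 0.5721^2 × 0.4279^1 = 0.420153
P(M+4) = 3 × 0.5721^1 × 0.4279^2 = 0.314252
P(M+6) = 0.4279^3 = 0.078348
The M+2 peak is largest (0.420153); scaling to 100 gives 44.57 : 100.00 : 74.79 : 18.65.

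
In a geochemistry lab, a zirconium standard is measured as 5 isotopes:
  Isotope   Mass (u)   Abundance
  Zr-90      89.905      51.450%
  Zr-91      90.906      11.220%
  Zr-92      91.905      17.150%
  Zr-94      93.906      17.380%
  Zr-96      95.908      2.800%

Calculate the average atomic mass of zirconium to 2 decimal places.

91.22 u

Ar = Σ fᵢ·mᵢ = 0.51450 × 89.905 + 0.11220 × 90.906 + 0.17150 × 91.905 + 0.17380 × 93.906 + 0.02800 × 95.908
= 46.2561 + 10.1997 + 15.7617 + 16.3209 + 2.6854 = 91.2238 u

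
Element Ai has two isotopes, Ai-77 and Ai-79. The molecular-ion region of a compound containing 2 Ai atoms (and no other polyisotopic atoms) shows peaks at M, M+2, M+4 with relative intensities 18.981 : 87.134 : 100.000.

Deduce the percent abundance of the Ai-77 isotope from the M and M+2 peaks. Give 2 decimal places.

30.35%

If p is the fraction of Ai that is Ai-77, then I(M+2)/I(M) = [C(2,1)·p^1·(1−p)] / p^2 = 2·(1−p)/p = 87.134/18.981 = 4.5906
(1−p)/p = 4.5906/2 = 2.2953  ⇒  p = 1/(1 + 2.2953) = 0.3035
Ai-77: 30.35%, Ai-79: 69.65%.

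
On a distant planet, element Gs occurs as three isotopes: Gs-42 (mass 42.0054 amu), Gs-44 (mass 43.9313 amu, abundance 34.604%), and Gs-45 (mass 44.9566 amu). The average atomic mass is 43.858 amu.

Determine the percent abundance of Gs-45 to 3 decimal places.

40.193%

The remaining 65.396% is split between Gs-42 (fraction x) and Gs-45 (fraction 0.65396 − x).
Substituting: 42.0054x + 44.9566(0.65396 − x) = 28.656012948
(42.0054 − 44.9566)x = -0.743805188  ⇒  x = 0.25203, y = 0.40193
Gs-42: 25.203%, Gs-45: 40.193%.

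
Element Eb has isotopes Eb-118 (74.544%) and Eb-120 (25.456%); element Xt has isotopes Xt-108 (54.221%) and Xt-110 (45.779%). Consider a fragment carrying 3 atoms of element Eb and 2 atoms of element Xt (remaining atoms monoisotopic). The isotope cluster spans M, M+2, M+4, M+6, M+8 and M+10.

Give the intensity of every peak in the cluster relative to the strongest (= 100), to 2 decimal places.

35.81 : 97.15 : 100.00 : 48.73 : 11.34 : 1.02

Element Eb pattern (n=3): 0.41422669 : 0.42436231 : 0.14491531 : 0.01649569
Element Xt pattern (n=2): 0.29399168 : 0.49643663 : 0.20957168
Convolve the two distributions (both contribute in 2-u steps):
  M: 0.41422669×0.29399168 = 0.121779
  M+2: 0.41422669×0.49643663 + 0.42436231×0.29399168 = 0.330396
  M+4: 0.41422669×0.20957168 + 0.42436231×0.49643663 + 0.14491531×0.29399168 = 0.340083
  M+6: 0.42436231×0.20957168 + 0.14491531×0.49643663 + 0.01649569×0.29399168 = 0.165725
  M+8: 0.14491531×0.20957168 + 0.01649569×0.49643663 = 0.038559
  M+10: 0.01649569×0.20957168 = 0.003457
Scale to base peak (0.340083) = 100: 35.81 : 97.15 : 100.00 : 48.73 : 11.34 : 1.02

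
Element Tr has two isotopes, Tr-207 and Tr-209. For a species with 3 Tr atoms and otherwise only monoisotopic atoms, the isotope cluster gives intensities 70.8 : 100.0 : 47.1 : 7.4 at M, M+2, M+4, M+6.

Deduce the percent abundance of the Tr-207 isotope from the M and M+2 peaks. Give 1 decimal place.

Write p for the Tr-207 fraction. I(M+2)/I(M) = [C(3,1)·p^2·(1−p)] / p^3 = 3·(1−p)/p = 100.0/70.8 = 1.4124
(1−p)/p = 1.4124/3 = 0.4708  ⇒  p = 1/(1 + 0.4708) = 0.6799
Tr-207: 68.0%, Tr-209: 32.0%.

68.0%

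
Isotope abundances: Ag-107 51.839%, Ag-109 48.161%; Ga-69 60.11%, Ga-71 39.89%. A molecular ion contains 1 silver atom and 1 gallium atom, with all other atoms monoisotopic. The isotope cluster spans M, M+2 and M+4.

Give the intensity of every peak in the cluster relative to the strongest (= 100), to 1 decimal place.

Silver pattern (n=1): 0.51839 : 0.48161
Gallium pattern (n=1): 0.6011 : 0.3989
Convolve the two distributions (both contribute in 2-u steps):
  M: 0.51839×0.6011 = 0.311604
  M+2: 0.51839×0.3989 + 0.48161×0.6011 = 0.496282
  M+4: 0.48161×0.3989 = 0.192114
Scale to base peak (0.496282) = 100: 62.8 : 100.0 : 38.7

62.8 : 100.0 : 38.7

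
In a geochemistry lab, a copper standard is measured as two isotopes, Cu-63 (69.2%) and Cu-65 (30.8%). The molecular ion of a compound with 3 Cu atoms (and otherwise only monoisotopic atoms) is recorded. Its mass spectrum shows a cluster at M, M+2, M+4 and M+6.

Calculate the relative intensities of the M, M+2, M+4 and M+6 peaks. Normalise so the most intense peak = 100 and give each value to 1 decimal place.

74.9 : 100.0 : 44.5 : 6.6

Expanding (0.692 + 0.308)^3:
P(M) = 0.692^3 = 0.331374
P(M+2) = 3 × 0.692^2 × 0.308^1 = 0.442470
P(M+4) = 3 × 0.692^1 × 0.308^2 = 0.196938
P(M+6) = 0.308^3 = 0.029218
The M+2 peak is largest (0.442470); scaling to 100 gives 74.9 : 100.0 : 44.5 : 6.6.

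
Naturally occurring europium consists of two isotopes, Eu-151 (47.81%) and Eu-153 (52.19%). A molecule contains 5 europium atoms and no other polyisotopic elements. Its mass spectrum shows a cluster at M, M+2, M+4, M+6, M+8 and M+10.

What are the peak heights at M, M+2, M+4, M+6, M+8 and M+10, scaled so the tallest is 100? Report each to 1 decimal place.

Expanding (0.4781 + 0.5219)^5:
P(M) = 0.4781^5 = 0.024980
P(M+2) = 5 × 0.4781^4 × 0.5219^1 = 0.136343
P(M+4) = 10 × 0.4781^3 × 0.5219^2 = 0.297667
P(M+6) = 10 × 0.4781^2 × 0.5219^3 = 0.324937
P(M+8) = 5 × 0.4781^1 × 0.5219^4 = 0.177353
P(M+10) = 0.5219^5 = 0.038720
The M+6 peak is largest (0.324937); scaling to 100 gives 7.7 : 42.0 : 91.6 : 100.0 : 54.6 : 11.9.

7.7 : 42.0 : 91.6 : 100.0 : 54.6 : 11.9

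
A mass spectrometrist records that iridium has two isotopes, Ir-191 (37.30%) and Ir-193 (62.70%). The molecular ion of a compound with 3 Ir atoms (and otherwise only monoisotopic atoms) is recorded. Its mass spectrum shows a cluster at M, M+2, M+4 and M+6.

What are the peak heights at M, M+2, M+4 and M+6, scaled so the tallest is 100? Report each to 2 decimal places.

11.80 : 59.49 : 100.00 : 56.03

The 3 Ir atoms are independent, so intensities follow the terms of (0.3730 + 0.6270)^3.
P(M) = 0.3730^3 = 0.051895
P(M+2) = 3 × 0.3730^2 × 0.6270^1 = 0.261702
P(M+4) = 3 × 0.3730^1 × 0.6270^2 = 0.439911
P(M+6) = 0.6270^3 = 0.246492
The M+4 peak is largest (0.439911); scaling to 100 gives 11.80 : 59.49 : 100.00 : 56.03.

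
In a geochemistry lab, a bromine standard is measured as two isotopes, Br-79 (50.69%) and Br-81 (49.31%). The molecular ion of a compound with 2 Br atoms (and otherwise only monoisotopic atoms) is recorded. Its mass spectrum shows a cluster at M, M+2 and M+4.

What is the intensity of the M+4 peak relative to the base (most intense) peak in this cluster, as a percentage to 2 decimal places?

(0.5069 + 0.4931)^2 gives M 0.2569, M+2 0.4999, M+4 0.2431; the largest is M+2.
P(M+2) = C(2,1) × 0.5069^1 × 0.4931^1 = 2 × 0.5069 × 0.4931 = 0.499905 (base)
P(M+4) = C(2,2) × 0.5069^0 × 0.4931^2 = 1 × 1.0000 × 0.24314761 = 0.243148
Relative intensity = 0.243148 / 0.499905 × 100 = 48.64

48.64%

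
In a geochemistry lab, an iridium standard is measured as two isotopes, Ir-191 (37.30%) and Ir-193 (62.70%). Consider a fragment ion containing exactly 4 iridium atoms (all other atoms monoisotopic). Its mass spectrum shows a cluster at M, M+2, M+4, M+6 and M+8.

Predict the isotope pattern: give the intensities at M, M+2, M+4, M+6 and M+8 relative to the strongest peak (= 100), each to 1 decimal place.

5.3 : 35.4 : 89.2 : 100.0 : 42.0

The 4 Ir atoms are independent, so intensities follow the terms of (0.3730 + 0.6270)^4.
P(M) = 0.3730^4 = 0.019357
P(M+2) = 4 × 0.3730^3 × 0.6270^1 = 0.130153
P(M+4) = 6 × 0.3730^2 × 0.6270^2 = 0.328174
P(M+6) = 4 × 0.3730^1 × 0.6270^3 = 0.367766
P(M+8) = 0.6270^4 = 0.154550
The M+6 peak is largest (0.367766); scaling to 100 gives 5.3 : 35.4 : 89.2 : 100.0 : 42.0.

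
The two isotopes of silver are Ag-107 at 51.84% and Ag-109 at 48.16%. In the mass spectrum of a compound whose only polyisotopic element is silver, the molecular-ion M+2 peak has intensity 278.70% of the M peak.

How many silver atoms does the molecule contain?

The M+2/M ratio from n Ag atoms is n · q/p = n · 0.4816/0.5184.
n = 2.7870 × 0.5184/0.4816 = 3.00 ≈ 3

3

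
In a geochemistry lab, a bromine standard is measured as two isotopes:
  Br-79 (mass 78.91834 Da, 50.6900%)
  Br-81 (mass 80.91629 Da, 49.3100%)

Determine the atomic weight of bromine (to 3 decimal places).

79.904 Da

The abundance-weighted mean is 0.506900 × 78.91834 + 0.493100 × 80.91629
= 40.003707 + 39.899823 = 79.903530 Da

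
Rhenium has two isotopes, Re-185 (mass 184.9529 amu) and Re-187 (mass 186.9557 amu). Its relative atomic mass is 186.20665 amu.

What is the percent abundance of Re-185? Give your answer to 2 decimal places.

37.40%

Let x be the fractional abundance of Re-185; then Re-187 has abundance 1 − x.
184.9529·x + 186.9557·(1 − x) = 186.20665
(184.9529 − 186.9557)·x = 186.20665 − 186.9557
x = -0.74905 / -2.0028 = 0.37400 → 37.40% Re-185, 62.60% Re-187.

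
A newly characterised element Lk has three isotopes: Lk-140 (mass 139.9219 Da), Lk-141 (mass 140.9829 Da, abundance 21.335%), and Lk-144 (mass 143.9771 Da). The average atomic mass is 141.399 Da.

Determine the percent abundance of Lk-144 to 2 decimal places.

Let x and y be the fractions of Lk-140 and Lk-144. Then x + y = 1 − 0.21335 = 0.78665 and 139.9219x + 143.9771y = 141.399 − 0.21335×140.9829 = 111.320298285.
Substituting: 139.9219x + 143.9771(0.78665 − x) = 111.320298285
(139.9219 − 143.9771)x = -1.93928743  ⇒  x = 0.47822, y = 0.30843
Lk-140: 47.82%, Lk-144: 30.84%.

30.84%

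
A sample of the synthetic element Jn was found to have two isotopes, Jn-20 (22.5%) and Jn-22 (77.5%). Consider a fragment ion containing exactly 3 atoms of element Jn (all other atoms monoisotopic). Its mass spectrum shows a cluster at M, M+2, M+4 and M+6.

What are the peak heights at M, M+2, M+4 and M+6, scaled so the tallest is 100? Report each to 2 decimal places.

Each Jn atom is independently Jn-20 (p = 0.225) or Jn-22 (q = 0.775); the cluster is the binomial expansion (p + q)^3.
P(M) = 0.225^3 = 0.011391
P(M+2) = 3 × 0.225^2 × 0.775^1 = 0.117703
P(M+4) = 3 × 0.225^1 × 0.775^2 = 0.405422
P(M+6) = 0.775^3 = 0.465484
The M+6 peak is largest (0.465484); scaling to 100 gives 2.45 : 25.29 : 87.10 : 100.00.

2.45 : 25.29 : 87.10 : 100.00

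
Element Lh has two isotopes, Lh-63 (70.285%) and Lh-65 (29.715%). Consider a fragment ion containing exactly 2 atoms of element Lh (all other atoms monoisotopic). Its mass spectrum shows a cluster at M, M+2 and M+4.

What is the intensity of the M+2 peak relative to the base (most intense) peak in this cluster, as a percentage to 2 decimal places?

84.56%

(0.70285 + 0.29715)^2 gives M 0.4940, M+2 0.4177, M+4 0.0883; the largest is M.
P(M) = C(2,0) × 0.70285^2 × 0.29715^0 = 1 × 0.49399812 × 1.0000 = 0.493998 (base)
P(M+2) = C(2,1) × 0.70285^1 × 0.29715^1 = 2 × 0.70285 × 0.29715 = 0.417704
Relative intensity = 0.417704 / 0.493998 × 100 = 84.56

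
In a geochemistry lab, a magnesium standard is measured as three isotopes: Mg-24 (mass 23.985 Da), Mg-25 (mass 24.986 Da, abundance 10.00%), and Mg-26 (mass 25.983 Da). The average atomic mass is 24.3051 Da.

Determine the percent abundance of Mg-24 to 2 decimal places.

The remaining 90.00% is split between Mg-24 (fraction x) and Mg-26 (fraction 0.9000 − x).
Substituting: 23.985x + 25.983(0.9000 − x) = 21.8065
(23.985 − 25.983)x = -1.5782  ⇒  x = 0.78989, y = 0.11011
Mg-24: 78.99%, Mg-26: 11.01%.

78.99%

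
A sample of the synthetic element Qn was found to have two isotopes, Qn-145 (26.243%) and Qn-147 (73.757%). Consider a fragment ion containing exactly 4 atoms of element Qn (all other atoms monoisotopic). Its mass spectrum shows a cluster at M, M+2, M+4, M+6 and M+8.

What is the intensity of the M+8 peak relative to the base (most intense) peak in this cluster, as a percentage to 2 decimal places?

Binomial terms of (0.26243 + 0.73757)^4: M 0.0047, M+2 0.0533, M+4 0.2248, M+6 0.4212, M+8 0.2959 → M+6 is the base peak.
P(M+6) = C(4,3) × 0.26243^1 × 0.73757^3 = 4 × 0.26243 × 0.40124509 = 0.421195 (base)
P(M+8) = C(4,4) × 0.26243^0 × 0.73757^4 = 1 × 1.0000 × 0.29594634 = 0.295946
Relative intensity = 0.295946 / 0.421195 × 100 = 70.26

70.26%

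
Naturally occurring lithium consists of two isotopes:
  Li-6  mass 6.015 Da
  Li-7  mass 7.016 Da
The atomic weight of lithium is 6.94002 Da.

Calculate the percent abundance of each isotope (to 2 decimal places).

Writing the weighted mean with unknown fraction x of Li-6:
6.015·x + 7.016·(1 − x) = 6.94002
(6.015 − 7.016)·x = 6.94002 − 7.016
x = -0.07598 / -1.001 = 0.07590 → 7.59% Li-6, 92.41% Li-7.

Li-6: 7.59%, Li-7: 92.41%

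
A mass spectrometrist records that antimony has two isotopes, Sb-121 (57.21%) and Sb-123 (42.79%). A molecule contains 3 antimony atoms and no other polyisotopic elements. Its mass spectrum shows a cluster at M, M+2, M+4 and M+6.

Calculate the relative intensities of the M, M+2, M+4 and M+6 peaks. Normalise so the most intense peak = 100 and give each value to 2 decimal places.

Each Sb atom is independently Sb-121 (p = 0.5721) or Sb-123 (q = 0.4279); the cluster is the binomial expansion (p + q)^3.
P(M) = 0.5721^3 = 0.187247
P(M+2) = 3 × 0.5721^2 × 0.4279^1 = 0.420153
P(M+4) = 3 × 0.5721^1 × 0.4279^2 = 0.314252
P(M+6) = 0.4279^3 = 0.078348
The M+2 peak is largest (0.420153); scaling to 100 gives 44.57 : 100.00 : 74.79 : 18.65.

44.57 : 100.00 : 74.79 : 18.65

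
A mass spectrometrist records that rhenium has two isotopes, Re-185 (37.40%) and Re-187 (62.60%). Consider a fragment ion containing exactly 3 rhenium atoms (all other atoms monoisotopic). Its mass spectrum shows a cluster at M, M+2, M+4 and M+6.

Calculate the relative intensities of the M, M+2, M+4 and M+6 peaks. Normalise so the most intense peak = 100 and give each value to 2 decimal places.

The 3 Re atoms are independent, so intensities follow the terms of (0.3740 + 0.6260)^3.
P(M) = 0.3740^3 = 0.052314
P(M+2) = 3 × 0.3740^2 × 0.6260^1 = 0.262687
P(M+4) = 3 × 0.3740^1 × 0.6260^2 = 0.439685
P(M+6) = 0.6260^3 = 0.245314
The M+4 peak is largest (0.439685); scaling to 100 gives 11.90 : 59.74 : 100.00 : 55.79.

11.90 : 59.74 : 100.00 : 55.79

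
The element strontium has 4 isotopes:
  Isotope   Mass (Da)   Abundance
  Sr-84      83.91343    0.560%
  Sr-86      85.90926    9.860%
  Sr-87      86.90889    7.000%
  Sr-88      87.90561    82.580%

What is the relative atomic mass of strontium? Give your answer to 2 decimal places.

87.62 Da

The abundance-weighted mean is 0.00560 × 83.91343 + 0.09860 × 85.90926 + 0.07000 × 86.90889 + 0.82580 × 87.90561
= 0.469915 + 8.470653 + 6.083622 + 72.592453 = 87.616643 Da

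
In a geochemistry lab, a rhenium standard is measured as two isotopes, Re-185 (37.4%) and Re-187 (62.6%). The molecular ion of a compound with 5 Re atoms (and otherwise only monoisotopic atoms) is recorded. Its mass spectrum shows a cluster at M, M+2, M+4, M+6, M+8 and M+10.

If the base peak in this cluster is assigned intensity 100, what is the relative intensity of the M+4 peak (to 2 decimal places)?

Binomial terms of (0.374 + 0.626)^5: M 0.0073, M+2 0.0612, M+4 0.2050, M+6 0.3431, M+8 0.2872, M+10 0.0961 → M+6 is the base peak.
P(M+6) = C(5,3) × 0.374^2 × 0.626^3 = 10 × 0.139876 × 0.24531438 = 0.343136 (base)
P(M+4) = C(5,2) × 0.374^3 × 0.626^2 = 10 × 0.05231362 × 0.391876 = 0.205005
Relative intensity = 0.205005 / 0.343136 × 100 = 59.74

59.74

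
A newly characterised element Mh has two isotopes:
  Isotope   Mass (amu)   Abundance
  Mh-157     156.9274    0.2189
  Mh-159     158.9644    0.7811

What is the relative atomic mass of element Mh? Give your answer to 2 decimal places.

158.52 amu

Weight each isotope mass by its fractional abundance: 0.2189 × 156.9274 + 0.7811 × 158.9644
= 34.35141 + 124.16709 = 158.51850 amu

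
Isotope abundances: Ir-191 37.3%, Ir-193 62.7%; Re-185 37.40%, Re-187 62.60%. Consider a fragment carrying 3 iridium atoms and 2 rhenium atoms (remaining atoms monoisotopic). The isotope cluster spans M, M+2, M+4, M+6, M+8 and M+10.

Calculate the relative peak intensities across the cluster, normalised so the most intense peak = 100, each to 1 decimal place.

2.1 : 17.8 : 59.6 : 100.0 : 83.9 : 28.2

Iridium pattern (n=3): 0.05189512 : 0.26170165 : 0.43991135 : 0.24649188
Rhenium pattern (n=2): 0.139876 : 0.468248 : 0.391876
Convolve the two distributions (both contribute in 2-u steps):
  M: 0.05189512×0.139876 = 0.007259
  M+2: 0.05189512×0.468248 + 0.26170165×0.139876 = 0.060906
  M+4: 0.05189512×0.391876 + 0.26170165×0.468248 + 0.43991135×0.139876 = 0.204411
  M+6: 0.26170165×0.391876 + 0.43991135×0.468248 + 0.24649188×0.139876 = 0.343021
  M+8: 0.43991135×0.391876 + 0.24649188×0.468248 = 0.287810
  M+10: 0.24649188×0.391876 = 0.096594
Scale to base peak (0.343021) = 100: 2.1 : 17.8 : 59.6 : 100.0 : 83.9 : 28.2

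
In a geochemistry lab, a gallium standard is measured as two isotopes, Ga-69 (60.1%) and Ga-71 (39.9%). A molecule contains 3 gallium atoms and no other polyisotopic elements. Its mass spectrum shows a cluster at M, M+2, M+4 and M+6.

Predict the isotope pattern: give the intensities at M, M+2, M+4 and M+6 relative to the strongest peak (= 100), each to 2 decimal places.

Expanding (0.601 + 0.399)^3:
P(M) = 0.601^3 = 0.217082
P(M+2) = 3 × 0.601^2 × 0.399^1 = 0.432358
P(M+4) = 3 × 0.601^1 × 0.399^2 = 0.287039
P(M+6) = 0.399^3 = 0.063521
The M+2 peak is largest (0.432358); scaling to 100 gives 50.21 : 100.00 : 66.39 : 14.69.

50.21 : 100.00 : 66.39 : 14.69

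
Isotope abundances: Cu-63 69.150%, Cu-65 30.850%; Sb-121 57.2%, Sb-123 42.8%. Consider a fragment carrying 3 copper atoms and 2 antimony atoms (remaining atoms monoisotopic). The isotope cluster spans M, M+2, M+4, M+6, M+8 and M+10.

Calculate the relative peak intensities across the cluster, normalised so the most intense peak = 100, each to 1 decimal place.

31.6 : 89.7 : 100.0 : 54.8 : 14.8 : 1.6

Copper pattern (n=3): 0.33065611 : 0.44254842 : 0.19743483 : 0.02936064
Antimony pattern (n=2): 0.327184 : 0.489632 : 0.183184
Convolve the two distributions (both contribute in 2-u steps):
  M: 0.33065611×0.327184 = 0.108185
  M+2: 0.33065611×0.489632 + 0.44254842×0.327184 = 0.306695
  M+4: 0.33065611×0.183184 + 0.44254842×0.489632 + 0.19743483×0.327184 = 0.341854
  M+6: 0.44254842×0.183184 + 0.19743483×0.489632 + 0.02936064×0.327184 = 0.187345
  M+8: 0.19743483×0.183184 + 0.02936064×0.489632 = 0.050543
  M+10: 0.02936064×0.183184 = 0.005378
Scale to base peak (0.341854) = 100: 31.6 : 89.7 : 100.0 : 54.8 : 14.8 : 1.6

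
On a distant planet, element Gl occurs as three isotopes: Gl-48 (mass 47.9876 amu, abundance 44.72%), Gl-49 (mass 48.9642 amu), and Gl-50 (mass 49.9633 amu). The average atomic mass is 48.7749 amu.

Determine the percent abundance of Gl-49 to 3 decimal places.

30.514%

The remaining 55.28% is split between Gl-49 (fraction x) and Gl-50 (fraction 0.5528 − x).
Substituting: 48.9642x + 49.9633(0.5528 − x) = 27.31484528
(48.9642 − 49.9633)x = -0.30486696  ⇒  x = 0.30514, y = 0.24766
Gl-49: 30.514%, Gl-50: 24.766%.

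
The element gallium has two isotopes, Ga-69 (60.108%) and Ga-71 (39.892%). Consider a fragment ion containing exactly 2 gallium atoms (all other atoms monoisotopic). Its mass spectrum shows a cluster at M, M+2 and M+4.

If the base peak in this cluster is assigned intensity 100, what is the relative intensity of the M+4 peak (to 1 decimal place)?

33.2

(0.60108 + 0.39892)^2 gives M 0.3613, M+2 0.4796, M+4 0.1591; the largest is M+2.
P(M+2) = C(2,1) × 0.60108^1 × 0.39892^1 = 2 × 0.60108 × 0.39892 = 0.479566 (base)
P(M+4) = C(2,2) × 0.60108^0 × 0.39892^2 = 1 × 1.0000 × 0.15913717 = 0.159137
Relative intensity = 0.159137 / 0.479566 × 100 = 33.2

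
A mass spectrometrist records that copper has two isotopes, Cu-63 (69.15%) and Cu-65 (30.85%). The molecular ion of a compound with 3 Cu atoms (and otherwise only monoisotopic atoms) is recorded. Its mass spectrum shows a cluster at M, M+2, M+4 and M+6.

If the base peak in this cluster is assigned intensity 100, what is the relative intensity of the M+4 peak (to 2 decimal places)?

44.61

(0.6915 + 0.3085)^3 gives M 0.3307, M+2 0.4425, M+4 0.1974, M+6 0.0294; the largest is M+2.
P(M+2) = C(3,1) × 0.6915^2 × 0.3085^1 = 3 × 0.47817225 × 0.3085 = 0.442548 (base)
P(M+4) = C(3,2) × 0.6915^1 × 0.3085^2 = 3 × 0.6915 × 0.09517225 = 0.197435
Relative intensity = 0.197435 / 0.442548 × 100 = 44.61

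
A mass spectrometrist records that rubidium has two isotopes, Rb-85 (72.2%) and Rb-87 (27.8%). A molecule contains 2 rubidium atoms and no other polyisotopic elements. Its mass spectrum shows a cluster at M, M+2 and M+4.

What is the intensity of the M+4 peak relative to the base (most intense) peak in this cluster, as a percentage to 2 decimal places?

Term probabilities: M 0.5213, M+2 0.4014, M+4 0.0773. Base peak = M.
P(M) = C(2,0) × 0.722^2 × 0.278^0 = 1 × 0.521284 × 1.0000 = 0.521284 (base)
P(M+4) = C(2,2) × 0.722^0 × 0.278^2 = 1 × 1.0000 × 0.077284 = 0.077284
Relative intensity = 0.077284 / 0.521284 × 100 = 14.83

14.83%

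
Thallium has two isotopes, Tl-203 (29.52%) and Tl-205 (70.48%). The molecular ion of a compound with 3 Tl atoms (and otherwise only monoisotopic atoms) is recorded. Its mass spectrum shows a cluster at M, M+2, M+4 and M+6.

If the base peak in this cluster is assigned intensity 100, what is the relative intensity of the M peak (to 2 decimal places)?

5.85

(0.2952 + 0.7048)^3 gives M 0.0257, M+2 0.1843, M+4 0.4399, M+6 0.3501; the largest is M+4.
P(M+4) = C(3,2) × 0.2952^1 × 0.7048^2 = 3 × 0.2952 × 0.49674304 = 0.439916 (base)
P(M) = C(3,0) × 0.2952^3 × 0.7048^0 = 1 × 0.02572463 × 1.0000 = 0.025725
Relative intensity = 0.025725 / 0.439916 × 100 = 5.85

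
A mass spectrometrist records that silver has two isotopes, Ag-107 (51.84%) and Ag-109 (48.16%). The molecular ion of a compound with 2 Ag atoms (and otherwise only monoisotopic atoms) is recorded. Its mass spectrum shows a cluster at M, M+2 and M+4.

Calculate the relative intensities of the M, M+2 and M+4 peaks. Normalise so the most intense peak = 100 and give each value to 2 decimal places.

Expanding (0.5184 + 0.4816)^2:
P(M) = 0.5184^2 = 0.268739
P(M+2) = 2 × 0.5184^1 × 0.4816^1 = 0.499323
P(M+4) = 0.4816^2 = 0.231939
The M+2 peak is largest (0.499323); scaling to 100 gives 53.82 : 100.00 : 46.45.

53.82 : 100.00 : 46.45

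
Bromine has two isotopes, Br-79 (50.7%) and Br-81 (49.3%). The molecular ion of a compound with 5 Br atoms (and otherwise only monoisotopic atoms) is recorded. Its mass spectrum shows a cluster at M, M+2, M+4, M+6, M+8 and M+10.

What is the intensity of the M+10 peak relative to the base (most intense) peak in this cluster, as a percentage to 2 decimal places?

9.19%

Term probabilities: M 0.0335, M+2 0.1629, M+4 0.3168, M+6 0.3080, M+8 0.1497, M+10 0.0291. Base peak = M+4.
P(M+4) = C(5,2) × 0.507^3 × 0.493^2 = 10 × 0.13032384 × 0.243049 = 0.316751 (base)
P(M+10) = C(5,5) × 0.507^0 × 0.493^5 = 1 × 1.0000 × 0.0291229 = 0.029123
Relative intensity = 0.029123 / 0.316751 × 100 = 9.19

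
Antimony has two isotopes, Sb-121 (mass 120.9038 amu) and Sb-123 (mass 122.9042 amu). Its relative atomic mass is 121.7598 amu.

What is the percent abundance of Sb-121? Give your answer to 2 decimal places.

57.21%

Let x be the fractional abundance of Sb-121; then Sb-123 has abundance 1 − x.
120.9038·x + 122.9042·(1 − x) = 121.7598
(120.9038 − 122.9042)·x = 121.7598 − 122.9042
x = -1.1444 / -2.0004 = 0.57209 → 57.21% Sb-121, 42.79% Sb-123.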